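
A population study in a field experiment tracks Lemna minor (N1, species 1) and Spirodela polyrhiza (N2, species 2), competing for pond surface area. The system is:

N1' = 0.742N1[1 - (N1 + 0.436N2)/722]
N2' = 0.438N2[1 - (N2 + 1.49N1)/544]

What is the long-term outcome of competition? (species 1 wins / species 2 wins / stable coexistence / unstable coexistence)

Compare the nullcline intercepts: K1/α12 = 722/0.436 = 1660 > K2 = 544; K2/α21 = 544/1.49 = 365 < K1 = 722.
Since the inequalities point opposite ways, species 1 can invade but species 2 cannot.

species 1 excludes species 2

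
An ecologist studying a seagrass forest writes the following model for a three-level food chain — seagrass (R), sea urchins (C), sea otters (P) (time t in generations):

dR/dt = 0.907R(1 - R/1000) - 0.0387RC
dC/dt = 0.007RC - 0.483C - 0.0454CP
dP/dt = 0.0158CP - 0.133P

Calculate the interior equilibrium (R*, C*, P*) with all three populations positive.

From dP/dt = 0: 0.0158C* = 0.133, so C* = 8.42.
From dR/dt = 0: 0.907(1 - R*/1000) = 0.0387·8.42, giving R* = 1000·(1 - 0.359) = 641.
From dC/dt = 0: 0.007·641 - 0.483 = 0.0454P*, so P* = 4/0.0454 = 88.2.

R* ≈ 641, C* ≈ 8.42, P* ≈ 88.2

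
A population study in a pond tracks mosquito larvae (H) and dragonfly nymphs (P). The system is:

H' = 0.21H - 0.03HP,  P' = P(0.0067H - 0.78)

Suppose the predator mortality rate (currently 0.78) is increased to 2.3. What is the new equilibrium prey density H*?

H* ≈ 343

At the interior fixed point, setting dP/dt = 0 with P > 0 fixes H* = (predator death rate)/(HP coefficient) — independent of the other coefficients.
With the change, H* = 2.3/0.0067 = 343; it rises from 116.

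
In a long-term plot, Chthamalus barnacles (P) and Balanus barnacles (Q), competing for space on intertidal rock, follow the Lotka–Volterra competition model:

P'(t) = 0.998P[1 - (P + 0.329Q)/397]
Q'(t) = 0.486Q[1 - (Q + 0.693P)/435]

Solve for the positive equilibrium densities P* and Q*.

P* ≈ 329, Q* ≈ 207

Setting both brackets to zero gives the nullclines P + 0.329Q = 397 and 0.693P + Q = 435.
Substituting Q = 435 - 0.693P into the first: P(1 - 0.329·0.693) = 397 - 0.329·435.
So P* = 254/0.772 = 329, and then Q* = 435 - 0.693·329 = 207.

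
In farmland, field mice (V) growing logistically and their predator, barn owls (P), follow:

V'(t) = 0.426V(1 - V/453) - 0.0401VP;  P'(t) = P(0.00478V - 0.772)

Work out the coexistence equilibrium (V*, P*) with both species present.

V* ≈ 162, P* ≈ 6.84

From dP/dt = 0 with P > 0: 0.00478V* = 0.772, so V* = 162.
Substitute into dV/dt = 0: 0.426(1 - 162/453) = 0.0401P*.
The bracket is 0.643, giving P* = 0.274/0.0401 = 6.84.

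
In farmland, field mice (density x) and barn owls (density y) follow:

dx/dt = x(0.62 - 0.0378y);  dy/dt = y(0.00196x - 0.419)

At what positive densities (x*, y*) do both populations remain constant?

x* ≈ 214, y* ≈ 16.4

Set dy/dt = 0 with y > 0: 0.00196x - 0.419 = 0, so x* = 0.419/0.00196 = 214.
Set dx/dt = 0 with x > 0: 0.62 - 0.0378y = 0, so y* = 0.62/0.0378 = 16.4.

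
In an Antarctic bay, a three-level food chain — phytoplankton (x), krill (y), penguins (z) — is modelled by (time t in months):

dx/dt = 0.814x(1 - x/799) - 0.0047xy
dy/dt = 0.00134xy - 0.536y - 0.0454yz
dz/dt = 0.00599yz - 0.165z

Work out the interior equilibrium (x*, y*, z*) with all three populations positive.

From dz/dt = 0: 0.00599y* = 0.165, so y* = 27.5.
From dx/dt = 0: 0.814(1 - x*/799) = 0.0047·27.5, giving x* = 799·(1 - 0.159) = 672.
From dy/dt = 0: 0.00134·672 - 0.536 = 0.0454z*, so z* = 0.364/0.0454 = 8.03.

x* ≈ 672, y* ≈ 27.5, z* ≈ 8.03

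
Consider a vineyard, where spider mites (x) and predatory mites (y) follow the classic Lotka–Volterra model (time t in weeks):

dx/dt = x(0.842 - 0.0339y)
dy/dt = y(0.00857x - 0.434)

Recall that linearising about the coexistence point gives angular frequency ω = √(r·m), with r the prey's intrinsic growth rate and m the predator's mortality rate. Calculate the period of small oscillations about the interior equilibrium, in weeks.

T ≈ 10.4 weeks

Here r = 0.842 and m = 0.434, so r·m = 0.365.
ω = √0.365 = 0.605 per week, hence T = 2π/ω ≈ 10.4 weeks.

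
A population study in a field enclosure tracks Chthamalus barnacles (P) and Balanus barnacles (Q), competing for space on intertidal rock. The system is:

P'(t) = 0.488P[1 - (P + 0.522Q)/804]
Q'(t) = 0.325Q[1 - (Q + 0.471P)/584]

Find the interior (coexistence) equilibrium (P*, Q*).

P* ≈ 662, Q* ≈ 272

Setting both brackets to zero gives the nullclines P + 0.522Q = 804 and 0.471P + Q = 584.
Substituting Q = 584 - 0.471P into the first: P(1 - 0.522·0.471) = 804 - 0.522·584.
So P* = 499/0.754 = 662, and then Q* = 584 - 0.471·662 = 272.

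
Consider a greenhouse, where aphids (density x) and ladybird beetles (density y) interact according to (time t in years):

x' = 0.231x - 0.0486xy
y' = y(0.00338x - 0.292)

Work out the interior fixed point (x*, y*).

Set dy/dt = 0 with y > 0: 0.00338x - 0.292 = 0, so x* = 0.292/0.00338 = 86.4.
Set dx/dt = 0 with x > 0: 0.231 - 0.0486y = 0, so y* = 0.231/0.0486 = 4.75.

x* ≈ 86.4, y* ≈ 4.75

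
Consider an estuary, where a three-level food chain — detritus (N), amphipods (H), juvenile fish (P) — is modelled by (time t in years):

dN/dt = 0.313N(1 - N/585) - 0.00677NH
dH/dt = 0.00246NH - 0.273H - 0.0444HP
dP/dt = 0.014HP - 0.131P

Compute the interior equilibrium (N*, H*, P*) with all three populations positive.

N* ≈ 467, H* ≈ 9.36, P* ≈ 19.7

From dP/dt = 0: 0.014H* = 0.131, so H* = 9.36.
From dN/dt = 0: 0.313(1 - N*/585) = 0.00677·9.36, giving N* = 585·(1 - 0.202) = 467.
From dH/dt = 0: 0.00246·467 - 0.273 = 0.0444P*, so P* = 0.875/0.0444 = 19.7.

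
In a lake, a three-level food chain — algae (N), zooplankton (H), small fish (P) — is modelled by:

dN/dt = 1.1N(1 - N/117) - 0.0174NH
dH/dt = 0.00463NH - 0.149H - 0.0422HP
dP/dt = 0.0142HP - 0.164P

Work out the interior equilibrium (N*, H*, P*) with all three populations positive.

N* ≈ 95.6, H* ≈ 11.5, P* ≈ 6.96

From dP/dt = 0: 0.0142H* = 0.164, so H* = 11.5.
From dN/dt = 0: 1.1(1 - N*/117) = 0.0174·11.5, giving N* = 117·(1 - 0.183) = 95.6.
From dH/dt = 0: 0.00463·95.6 - 0.149 = 0.0422P*, so P* = 0.294/0.0422 = 6.96.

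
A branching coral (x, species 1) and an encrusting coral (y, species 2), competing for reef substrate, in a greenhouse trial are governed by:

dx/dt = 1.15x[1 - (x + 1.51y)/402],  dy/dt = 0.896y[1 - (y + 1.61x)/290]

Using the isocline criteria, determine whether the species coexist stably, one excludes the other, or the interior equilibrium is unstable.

unstable coexistence (outcome depends on initial conditions)

Compare the nullcline intercepts: K1/α12 = 402/1.51 = 266 < K2 = 290; K2/α21 = 290/1.61 = 180 < K1 = 402.
Since both are reversed, neither can invade when rare; the interior point is a saddle.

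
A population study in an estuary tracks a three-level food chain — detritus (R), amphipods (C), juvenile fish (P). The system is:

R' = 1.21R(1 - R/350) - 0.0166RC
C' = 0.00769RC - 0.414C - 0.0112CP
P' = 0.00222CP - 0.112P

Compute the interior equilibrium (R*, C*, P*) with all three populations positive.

From dP/dt = 0: 0.00222C* = 0.112, so C* = 50.5.
From dR/dt = 0: 1.21(1 - R*/350) = 0.0166·50.5, giving R* = 350·(1 - 0.692) = 108.
From dC/dt = 0: 0.00769·108 - 0.414 = 0.0112P*, so P* = 0.415/0.0112 = 37.

R* ≈ 108, C* ≈ 50.5, P* ≈ 37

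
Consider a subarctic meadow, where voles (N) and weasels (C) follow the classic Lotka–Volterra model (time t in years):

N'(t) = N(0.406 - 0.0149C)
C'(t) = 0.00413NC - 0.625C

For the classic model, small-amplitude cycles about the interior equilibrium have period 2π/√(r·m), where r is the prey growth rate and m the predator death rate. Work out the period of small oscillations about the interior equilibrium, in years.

Here r = 0.406 and m = 0.625, so r·m = 0.254.
ω = √0.254 = 0.504 per year, hence T = 2π/ω ≈ 12.5 years.

T ≈ 12.5 years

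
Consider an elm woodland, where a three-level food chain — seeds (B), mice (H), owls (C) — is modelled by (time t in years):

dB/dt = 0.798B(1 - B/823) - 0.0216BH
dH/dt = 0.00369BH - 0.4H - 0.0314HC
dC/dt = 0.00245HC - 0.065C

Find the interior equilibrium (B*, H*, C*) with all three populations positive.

B* ≈ 232, H* ≈ 26.5, C* ≈ 14.5

From dC/dt = 0: 0.00245H* = 0.065, so H* = 26.5.
From dB/dt = 0: 0.798(1 - B*/823) = 0.0216·26.5, giving B* = 823·(1 - 0.718) = 232.
From dH/dt = 0: 0.00369·232 - 0.4 = 0.0314C*, so C* = 0.456/0.0314 = 14.5.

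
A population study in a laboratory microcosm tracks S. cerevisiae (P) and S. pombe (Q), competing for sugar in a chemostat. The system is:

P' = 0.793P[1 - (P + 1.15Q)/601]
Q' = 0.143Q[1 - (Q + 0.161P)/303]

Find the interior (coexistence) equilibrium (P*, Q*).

P* ≈ 310, Q* ≈ 253

Setting both brackets to zero gives the nullclines P + 1.15Q = 601 and 0.161P + Q = 303.
Substituting Q = 303 - 0.161P into the first: P(1 - 1.15·0.161) = 601 - 1.15·303.
So P* = 253/0.815 = 310, and then Q* = 303 - 0.161·310 = 253.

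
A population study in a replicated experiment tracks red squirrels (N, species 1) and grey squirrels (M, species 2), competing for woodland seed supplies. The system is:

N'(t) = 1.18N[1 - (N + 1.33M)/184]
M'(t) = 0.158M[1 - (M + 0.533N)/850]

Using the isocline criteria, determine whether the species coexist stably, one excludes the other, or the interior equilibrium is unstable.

Compare the nullcline intercepts: K1/α12 = 184/1.33 = 138 < K2 = 850; K2/α21 = 850/0.533 = 1590 > K1 = 184.
Since the inequalities point opposite ways, species 2 can invade but species 1 cannot.

species 2 excludes species 1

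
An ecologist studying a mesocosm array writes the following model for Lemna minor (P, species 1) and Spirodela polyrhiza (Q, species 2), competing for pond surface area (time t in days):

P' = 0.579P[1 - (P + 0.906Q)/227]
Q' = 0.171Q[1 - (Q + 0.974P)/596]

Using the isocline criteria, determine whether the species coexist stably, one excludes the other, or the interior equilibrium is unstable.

Compare the nullcline intercepts: K1/α12 = 227/0.906 = 251 < K2 = 596; K2/α21 = 596/0.974 = 612 > K1 = 227.
Since the inequalities point opposite ways, species 2 can invade but species 1 cannot.

species 2 excludes species 1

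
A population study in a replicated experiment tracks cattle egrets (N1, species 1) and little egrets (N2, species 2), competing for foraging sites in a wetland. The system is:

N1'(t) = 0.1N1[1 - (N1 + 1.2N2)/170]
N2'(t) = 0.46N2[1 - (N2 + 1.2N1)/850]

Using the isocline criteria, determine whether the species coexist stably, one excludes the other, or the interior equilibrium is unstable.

species 2 excludes species 1

Compare the nullcline intercepts: K1/α12 = 170/1.2 = 142 < K2 = 850; K2/α21 = 850/1.2 = 708 > K1 = 170.
Since the inequalities point opposite ways, species 2 can invade but species 1 cannot.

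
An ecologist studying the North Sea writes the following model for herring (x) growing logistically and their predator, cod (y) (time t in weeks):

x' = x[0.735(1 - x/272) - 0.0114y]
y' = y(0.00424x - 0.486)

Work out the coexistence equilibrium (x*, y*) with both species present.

x* ≈ 115, y* ≈ 37.3

From dy/dt = 0 with y > 0: 0.00424x* = 0.486, so x* = 115.
Substitute into dx/dt = 0: 0.735(1 - 115/272) = 0.0114y*.
The bracket is 0.579, giving y* = 0.425/0.0114 = 37.3.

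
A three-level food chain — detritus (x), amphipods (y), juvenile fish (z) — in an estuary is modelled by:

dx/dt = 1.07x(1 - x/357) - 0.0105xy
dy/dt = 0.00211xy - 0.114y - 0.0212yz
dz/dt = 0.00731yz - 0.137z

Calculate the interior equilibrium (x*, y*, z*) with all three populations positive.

From dz/dt = 0: 0.00731y* = 0.137, so y* = 18.7.
From dx/dt = 0: 1.07(1 - x*/357) = 0.0105·18.7, giving x* = 357·(1 - 0.184) = 291.
From dy/dt = 0: 0.00211·291 - 0.114 = 0.0212z*, so z* = 0.501/0.0212 = 23.6.

x* ≈ 291, y* ≈ 18.7, z* ≈ 23.6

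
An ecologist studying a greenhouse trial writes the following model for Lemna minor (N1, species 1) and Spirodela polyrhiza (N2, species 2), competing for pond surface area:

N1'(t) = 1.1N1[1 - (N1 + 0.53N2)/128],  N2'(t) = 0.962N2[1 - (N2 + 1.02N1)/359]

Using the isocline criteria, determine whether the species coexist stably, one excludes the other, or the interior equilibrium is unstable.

Compare the nullcline intercepts: K1/α12 = 128/0.53 = 242 < K2 = 359; K2/α21 = 359/1.02 = 352 > K1 = 128.
Since the inequalities point opposite ways, species 2 can invade but species 1 cannot.

species 2 excludes species 1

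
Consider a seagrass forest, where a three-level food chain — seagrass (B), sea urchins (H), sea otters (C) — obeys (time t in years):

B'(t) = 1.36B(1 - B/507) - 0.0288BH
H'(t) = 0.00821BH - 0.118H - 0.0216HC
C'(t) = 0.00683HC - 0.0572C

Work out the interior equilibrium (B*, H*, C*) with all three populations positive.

B* ≈ 417, H* ≈ 8.37, C* ≈ 153

From dC/dt = 0: 0.00683H* = 0.0572, so H* = 8.37.
From dB/dt = 0: 1.36(1 - B*/507) = 0.0288·8.37, giving B* = 507·(1 - 0.177) = 417.
From dH/dt = 0: 0.00821·417 - 0.118 = 0.0216C*, so C* = 3.31/0.0216 = 153.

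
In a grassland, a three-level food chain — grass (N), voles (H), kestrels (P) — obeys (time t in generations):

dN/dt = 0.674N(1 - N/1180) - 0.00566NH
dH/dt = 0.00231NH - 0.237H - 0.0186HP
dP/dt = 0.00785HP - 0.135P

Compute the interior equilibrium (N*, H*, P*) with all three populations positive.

N* ≈ 1010, H* ≈ 17.2, P* ≈ 113

From dP/dt = 0: 0.00785H* = 0.135, so H* = 17.2.
From dN/dt = 0: 0.674(1 - N*/1180) = 0.00566·17.2, giving N* = 1180·(1 - 0.144) = 1010.
From dH/dt = 0: 0.00231·1010 - 0.237 = 0.0186P*, so P* = 2.1/0.0186 = 113.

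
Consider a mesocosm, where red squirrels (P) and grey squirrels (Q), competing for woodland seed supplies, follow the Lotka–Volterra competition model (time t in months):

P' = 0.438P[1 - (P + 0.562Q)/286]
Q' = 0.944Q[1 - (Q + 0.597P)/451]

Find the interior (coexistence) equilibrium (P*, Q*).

Setting both brackets to zero gives the nullclines P + 0.562Q = 286 and 0.597P + Q = 451.
Substituting Q = 451 - 0.597P into the first: P(1 - 0.562·0.597) = 286 - 0.562·451.
So P* = 32.5/0.664 = 49, and then Q* = 451 - 0.597·49 = 422.

P* ≈ 49, Q* ≈ 422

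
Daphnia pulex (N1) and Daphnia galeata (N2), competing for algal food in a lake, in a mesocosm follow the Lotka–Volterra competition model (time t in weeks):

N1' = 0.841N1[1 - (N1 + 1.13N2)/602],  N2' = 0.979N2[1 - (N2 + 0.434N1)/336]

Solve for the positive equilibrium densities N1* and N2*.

N1* ≈ 436, N2* ≈ 147

Setting both brackets to zero gives the nullclines N1 + 1.13N2 = 602 and 0.434N1 + N2 = 336.
Substituting N2 = 336 - 0.434N1 into the first: N1(1 - 1.13·0.434) = 602 - 1.13·336.
So N1* = 222/0.51 = 436, and then N2* = 336 - 0.434·436 = 147.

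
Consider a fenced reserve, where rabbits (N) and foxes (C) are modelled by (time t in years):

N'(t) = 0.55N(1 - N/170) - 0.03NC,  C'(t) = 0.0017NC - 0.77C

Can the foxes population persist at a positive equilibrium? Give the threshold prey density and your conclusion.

The predator equation gives dC/dt > 0 only when N > 0.77/0.0017 = 453.
Without the predator, N → K = 170. Since 170 < 453, the predator cannot invade.

Threshold N = 453; K < 453, so no, the predator goes extinct.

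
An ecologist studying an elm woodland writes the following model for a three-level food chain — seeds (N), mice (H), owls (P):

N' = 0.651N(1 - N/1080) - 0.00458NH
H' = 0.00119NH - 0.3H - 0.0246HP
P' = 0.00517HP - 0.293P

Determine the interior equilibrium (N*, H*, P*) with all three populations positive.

From dP/dt = 0: 0.00517H* = 0.293, so H* = 56.7.
From dN/dt = 0: 0.651(1 - N*/1080) = 0.00458·56.7, giving N* = 1080·(1 - 0.399) = 649.
From dH/dt = 0: 0.00119·649 - 0.3 = 0.0246P*, so P* = 0.473/0.0246 = 19.2.

N* ≈ 649, H* ≈ 56.7, P* ≈ 19.2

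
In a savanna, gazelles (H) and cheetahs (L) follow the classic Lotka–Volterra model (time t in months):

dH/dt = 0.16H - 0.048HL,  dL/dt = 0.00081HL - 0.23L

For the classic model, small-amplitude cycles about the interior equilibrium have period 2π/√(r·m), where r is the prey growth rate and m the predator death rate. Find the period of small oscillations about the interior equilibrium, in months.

T ≈ 32.8 months

Here r = 0.16 and m = 0.23, so r·m = 0.0368.
ω = √0.0368 = 0.192 per month, hence T = 2π/ω ≈ 32.8 months.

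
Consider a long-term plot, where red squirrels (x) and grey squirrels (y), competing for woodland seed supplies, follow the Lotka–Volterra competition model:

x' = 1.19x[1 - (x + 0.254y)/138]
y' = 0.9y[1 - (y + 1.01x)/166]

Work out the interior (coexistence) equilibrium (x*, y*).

Setting both brackets to zero gives the nullclines x + 0.254y = 138 and 1.01x + y = 166.
Substituting y = 166 - 1.01x into the first: x(1 - 0.254·1.01) = 138 - 0.254·166.
So x* = 95.8/0.743 = 129, and then y* = 166 - 1.01·129 = 35.8.

x* ≈ 129, y* ≈ 35.8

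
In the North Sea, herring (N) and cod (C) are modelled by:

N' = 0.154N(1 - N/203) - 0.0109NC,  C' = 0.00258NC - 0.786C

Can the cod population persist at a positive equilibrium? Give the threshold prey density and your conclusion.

The predator equation gives dC/dt > 0 only when N > 0.786/0.00258 = 305.
Without the predator, N → K = 203. Since 203 < 305, the predator cannot invade.

Threshold N = 305; K < 305, so no, the predator goes extinct.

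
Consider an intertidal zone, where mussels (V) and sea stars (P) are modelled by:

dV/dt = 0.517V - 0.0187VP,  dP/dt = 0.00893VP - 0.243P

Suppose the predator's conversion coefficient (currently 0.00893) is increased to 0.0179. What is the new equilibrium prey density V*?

V* ≈ 13.6

At the interior fixed point, setting dP/dt = 0 with P > 0 fixes V* = (predator death rate)/(VP coefficient) — independent of the other coefficients.
With the change, V* = 0.243/0.0179 = 13.6; it falls from 27.2.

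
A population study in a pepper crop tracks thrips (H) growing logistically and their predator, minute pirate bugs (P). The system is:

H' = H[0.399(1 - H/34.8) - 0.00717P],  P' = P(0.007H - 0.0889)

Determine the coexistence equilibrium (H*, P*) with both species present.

H* ≈ 12.7, P* ≈ 35.3

From dP/dt = 0 with P > 0: 0.007H* = 0.0889, so H* = 12.7.
Substitute into dH/dt = 0: 0.399(1 - 12.7/34.8) = 0.00717P*.
The bracket is 0.635, giving P* = 0.253/0.00717 = 35.3.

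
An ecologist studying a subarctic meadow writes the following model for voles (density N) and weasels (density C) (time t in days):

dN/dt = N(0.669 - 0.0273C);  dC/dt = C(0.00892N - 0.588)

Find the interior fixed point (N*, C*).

N* ≈ 65.9, C* ≈ 24.5

Set dC/dt = 0 with C > 0: 0.00892N - 0.588 = 0, so N* = 0.588/0.00892 = 65.9.
Set dN/dt = 0 with N > 0: 0.669 - 0.0273C = 0, so C* = 0.669/0.0273 = 24.5.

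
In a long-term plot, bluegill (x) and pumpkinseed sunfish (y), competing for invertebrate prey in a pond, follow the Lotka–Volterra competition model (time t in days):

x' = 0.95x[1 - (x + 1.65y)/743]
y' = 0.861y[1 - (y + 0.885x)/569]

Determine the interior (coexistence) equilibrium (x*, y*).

Setting both brackets to zero gives the nullclines x + 1.65y = 743 and 0.885x + y = 569.
Substituting y = 569 - 0.885x into the first: x(1 - 1.65·0.885) = 743 - 1.65·569.
So x* = -196/-0.46 = 426, and then y* = 569 - 0.885·426 = 192.

x* ≈ 426, y* ≈ 192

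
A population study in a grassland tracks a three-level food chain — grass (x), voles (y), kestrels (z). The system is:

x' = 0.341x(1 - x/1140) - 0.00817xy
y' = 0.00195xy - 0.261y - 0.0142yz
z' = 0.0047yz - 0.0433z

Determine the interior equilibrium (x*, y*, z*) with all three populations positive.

From dz/dt = 0: 0.0047y* = 0.0433, so y* = 9.21.
From dx/dt = 0: 0.341(1 - x*/1140) = 0.00817·9.21, giving x* = 1140·(1 - 0.221) = 888.
From dy/dt = 0: 0.00195·888 - 0.261 = 0.0142z*, so z* = 1.47/0.0142 = 104.

x* ≈ 888, y* ≈ 9.21, z* ≈ 104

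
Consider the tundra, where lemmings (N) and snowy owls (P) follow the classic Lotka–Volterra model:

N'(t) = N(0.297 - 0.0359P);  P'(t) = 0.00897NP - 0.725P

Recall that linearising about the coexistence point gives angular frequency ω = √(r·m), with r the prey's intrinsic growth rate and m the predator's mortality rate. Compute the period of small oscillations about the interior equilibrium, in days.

Here r = 0.297 and m = 0.725, so r·m = 0.215.
ω = √0.215 = 0.464 per day, hence T = 2π/ω ≈ 13.5 days.

T ≈ 13.5 days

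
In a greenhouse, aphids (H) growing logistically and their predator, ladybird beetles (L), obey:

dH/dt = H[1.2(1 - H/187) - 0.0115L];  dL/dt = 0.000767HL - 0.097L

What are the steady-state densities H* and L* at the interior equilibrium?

H* ≈ 126, L* ≈ 33.8

From dL/dt = 0 with L > 0: 0.000767H* = 0.097, so H* = 126.
Substitute into dH/dt = 0: 1.2(1 - 126/187) = 0.0115L*.
The bracket is 0.324, giving L* = 0.388/0.0115 = 33.8.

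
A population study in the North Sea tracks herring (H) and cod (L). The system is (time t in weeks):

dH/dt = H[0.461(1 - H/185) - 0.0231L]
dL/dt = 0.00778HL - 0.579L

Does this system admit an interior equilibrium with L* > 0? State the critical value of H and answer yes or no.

The predator equation gives dL/dt > 0 only when H > 0.579/0.00778 = 74.4.
Without the predator, H → K = 185. Since 185 > 74.4, the predator can invade and persist.

Threshold H = 74.4; K > 74.4, so yes, the predator persists.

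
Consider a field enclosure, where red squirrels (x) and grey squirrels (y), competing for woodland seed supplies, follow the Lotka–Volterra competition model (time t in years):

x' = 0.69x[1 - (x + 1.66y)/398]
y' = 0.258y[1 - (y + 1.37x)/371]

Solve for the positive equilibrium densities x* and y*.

Setting both brackets to zero gives the nullclines x + 1.66y = 398 and 1.37x + y = 371.
Substituting y = 371 - 1.37x into the first: x(1 - 1.66·1.37) = 398 - 1.66·371.
So x* = -218/-1.27 = 171, and then y* = 371 - 1.37·171 = 137.

x* ≈ 171, y* ≈ 137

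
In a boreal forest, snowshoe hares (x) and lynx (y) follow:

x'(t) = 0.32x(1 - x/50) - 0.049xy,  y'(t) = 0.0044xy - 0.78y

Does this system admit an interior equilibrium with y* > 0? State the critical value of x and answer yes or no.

Threshold x = 177; K < 177, so no, the predator goes extinct.

The predator equation gives dy/dt > 0 only when x > 0.78/0.0044 = 177.
Without the predator, x → K = 50. Since 50 < 177, the predator cannot invade.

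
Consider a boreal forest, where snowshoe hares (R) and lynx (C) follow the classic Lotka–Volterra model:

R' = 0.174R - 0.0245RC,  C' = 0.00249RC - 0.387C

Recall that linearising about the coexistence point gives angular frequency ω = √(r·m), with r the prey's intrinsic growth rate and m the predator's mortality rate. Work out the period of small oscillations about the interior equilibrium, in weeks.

T ≈ 24.2 weeks

Here r = 0.174 and m = 0.387, so r·m = 0.0673.
ω = √0.0673 = 0.259 per week, hence T = 2π/ω ≈ 24.2 weeks.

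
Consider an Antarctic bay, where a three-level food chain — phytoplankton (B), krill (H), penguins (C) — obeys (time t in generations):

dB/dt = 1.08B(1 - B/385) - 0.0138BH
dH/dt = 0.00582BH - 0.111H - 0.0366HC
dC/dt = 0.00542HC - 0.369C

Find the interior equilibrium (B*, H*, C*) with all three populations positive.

From dC/dt = 0: 0.00542H* = 0.369, so H* = 68.1.
From dB/dt = 0: 1.08(1 - B*/385) = 0.0138·68.1, giving B* = 385·(1 - 0.87) = 50.1.
From dH/dt = 0: 0.00582·50.1 - 0.111 = 0.0366C*, so C* = 0.18/0.0366 = 4.93.

B* ≈ 50.1, H* ≈ 68.1, C* ≈ 4.93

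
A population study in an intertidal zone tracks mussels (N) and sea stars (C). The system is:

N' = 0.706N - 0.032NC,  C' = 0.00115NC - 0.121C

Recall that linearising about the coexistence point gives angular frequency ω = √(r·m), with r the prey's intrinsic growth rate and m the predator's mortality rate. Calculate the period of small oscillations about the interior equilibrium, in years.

T ≈ 21.5 years

Here r = 0.706 and m = 0.121, so r·m = 0.0854.
ω = √0.0854 = 0.292 per year, hence T = 2π/ω ≈ 21.5 years.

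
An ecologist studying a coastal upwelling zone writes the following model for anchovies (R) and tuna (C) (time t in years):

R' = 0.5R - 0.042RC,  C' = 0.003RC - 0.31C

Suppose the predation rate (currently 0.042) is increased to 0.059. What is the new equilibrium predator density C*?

At the interior fixed point, setting dR/dt = 0 with R > 0 fixes C* = (prey growth rate)/(RC coefficient) — independent of the other coefficients.
With the change, C* = 0.5/0.059 = 8.47; it falls from 11.9.

C* ≈ 8.47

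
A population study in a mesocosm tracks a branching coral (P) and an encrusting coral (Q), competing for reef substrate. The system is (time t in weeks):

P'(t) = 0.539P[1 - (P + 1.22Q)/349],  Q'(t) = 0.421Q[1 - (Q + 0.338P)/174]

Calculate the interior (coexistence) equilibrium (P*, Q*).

Setting both brackets to zero gives the nullclines P + 1.22Q = 349 and 0.338P + Q = 174.
Substituting Q = 174 - 0.338P into the first: P(1 - 1.22·0.338) = 349 - 1.22·174.
So P* = 137/0.588 = 233, and then Q* = 174 - 0.338·233 = 95.4.

P* ≈ 233, Q* ≈ 95.4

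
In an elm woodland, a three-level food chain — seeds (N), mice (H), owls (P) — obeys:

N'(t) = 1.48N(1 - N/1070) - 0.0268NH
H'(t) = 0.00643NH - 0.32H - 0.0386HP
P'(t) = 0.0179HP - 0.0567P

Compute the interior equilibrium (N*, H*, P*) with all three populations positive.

From dP/dt = 0: 0.0179H* = 0.0567, so H* = 3.17.
From dN/dt = 0: 1.48(1 - N*/1070) = 0.0268·3.17, giving N* = 1070·(1 - 0.0574) = 1010.
From dH/dt = 0: 0.00643·1010 - 0.32 = 0.0386P*, so P* = 6.17/0.0386 = 160.

N* ≈ 1010, H* ≈ 3.17, P* ≈ 160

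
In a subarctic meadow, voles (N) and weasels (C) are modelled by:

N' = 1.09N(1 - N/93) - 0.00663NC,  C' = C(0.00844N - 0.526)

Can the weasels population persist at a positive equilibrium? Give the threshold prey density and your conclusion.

Threshold N = 62.3; K > 62.3, so yes, the predator persists.

The predator equation gives dC/dt > 0 only when N > 0.526/0.00844 = 62.3.
Without the predator, N → K = 93. Since 93 > 62.3, the predator can invade and persist.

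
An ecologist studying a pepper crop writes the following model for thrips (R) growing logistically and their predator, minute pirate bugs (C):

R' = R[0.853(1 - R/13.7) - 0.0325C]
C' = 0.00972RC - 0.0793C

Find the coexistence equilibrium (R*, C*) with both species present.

R* ≈ 8.16, C* ≈ 10.6

From dC/dt = 0 with C > 0: 0.00972R* = 0.0793, so R* = 8.16.
Substitute into dR/dt = 0: 0.853(1 - 8.16/13.7) = 0.0325C*.
The bracket is 0.404, giving C* = 0.345/0.0325 = 10.6.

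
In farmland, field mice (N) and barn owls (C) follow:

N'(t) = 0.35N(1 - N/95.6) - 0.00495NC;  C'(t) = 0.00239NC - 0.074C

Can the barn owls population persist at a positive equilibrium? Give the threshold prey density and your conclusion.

Threshold N = 31; K > 31, so yes, the predator persists.

The predator equation gives dC/dt > 0 only when N > 0.074/0.00239 = 31.
Without the predator, N → K = 95.6. Since 95.6 > 31, the predator can invade and persist.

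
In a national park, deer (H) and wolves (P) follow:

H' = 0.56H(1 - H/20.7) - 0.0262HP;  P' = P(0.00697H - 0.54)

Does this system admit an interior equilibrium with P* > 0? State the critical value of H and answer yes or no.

The predator equation gives dP/dt > 0 only when H > 0.54/0.00697 = 77.5.
Without the predator, H → K = 20.7. Since 20.7 < 77.5, the predator cannot invade.

Threshold H = 77.5; K < 77.5, so no, the predator goes extinct.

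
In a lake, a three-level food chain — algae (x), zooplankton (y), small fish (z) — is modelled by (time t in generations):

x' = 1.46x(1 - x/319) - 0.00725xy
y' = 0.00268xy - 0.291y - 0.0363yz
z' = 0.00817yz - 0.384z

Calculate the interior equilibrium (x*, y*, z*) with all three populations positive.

x* ≈ 245, y* ≈ 47, z* ≈ 10

From dz/dt = 0: 0.00817y* = 0.384, so y* = 47.
From dx/dt = 0: 1.46(1 - x*/319) = 0.00725·47, giving x* = 319·(1 - 0.233) = 245.
From dy/dt = 0: 0.00268·245 - 0.291 = 0.0363z*, so z* = 0.364/0.0363 = 10.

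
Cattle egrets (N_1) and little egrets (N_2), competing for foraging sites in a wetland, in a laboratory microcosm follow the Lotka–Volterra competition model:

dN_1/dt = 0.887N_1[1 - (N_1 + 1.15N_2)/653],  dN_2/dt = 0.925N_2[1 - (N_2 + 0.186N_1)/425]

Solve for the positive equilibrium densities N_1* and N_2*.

Setting both brackets to zero gives the nullclines N_1 + 1.15N_2 = 653 and 0.186N_1 + N_2 = 425.
Substituting N_2 = 425 - 0.186N_1 into the first: N_1(1 - 1.15·0.186) = 653 - 1.15·425.
So N_1* = 164/0.786 = 209, and then N_2* = 425 - 0.186·209 = 386.

N_1* ≈ 209, N_2* ≈ 386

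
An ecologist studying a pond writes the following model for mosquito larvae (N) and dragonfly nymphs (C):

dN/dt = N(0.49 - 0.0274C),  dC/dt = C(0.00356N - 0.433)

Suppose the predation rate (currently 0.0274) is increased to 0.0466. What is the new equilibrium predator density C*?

At the interior fixed point, setting dN/dt = 0 with N > 0 fixes C* = (prey growth rate)/(NC coefficient) — independent of the other coefficients.
With the change, C* = 0.49/0.0466 = 10.5; it falls from 17.9.

C* ≈ 10.5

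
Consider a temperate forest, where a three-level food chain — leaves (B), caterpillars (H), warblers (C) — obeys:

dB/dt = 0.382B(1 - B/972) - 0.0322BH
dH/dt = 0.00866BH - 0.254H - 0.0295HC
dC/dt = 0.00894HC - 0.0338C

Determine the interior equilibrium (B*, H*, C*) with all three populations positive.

From dC/dt = 0: 0.00894H* = 0.0338, so H* = 3.78.
From dB/dt = 0: 0.382(1 - B*/972) = 0.0322·3.78, giving B* = 972·(1 - 0.319) = 662.
From dH/dt = 0: 0.00866·662 - 0.254 = 0.0295C*, so C* = 5.48/0.0295 = 186.

B* ≈ 662, H* ≈ 3.78, C* ≈ 186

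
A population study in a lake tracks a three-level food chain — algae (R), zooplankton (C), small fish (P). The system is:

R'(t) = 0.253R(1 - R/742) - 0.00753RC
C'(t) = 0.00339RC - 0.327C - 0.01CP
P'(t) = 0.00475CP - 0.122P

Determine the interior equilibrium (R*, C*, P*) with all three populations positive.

R* ≈ 175, C* ≈ 25.7, P* ≈ 26.6

From dP/dt = 0: 0.00475C* = 0.122, so C* = 25.7.
From dR/dt = 0: 0.253(1 - R*/742) = 0.00753·25.7, giving R* = 742·(1 - 0.764) = 175.
From dC/dt = 0: 0.00339·175 - 0.327 = 0.01P*, so P* = 0.266/0.01 = 26.6.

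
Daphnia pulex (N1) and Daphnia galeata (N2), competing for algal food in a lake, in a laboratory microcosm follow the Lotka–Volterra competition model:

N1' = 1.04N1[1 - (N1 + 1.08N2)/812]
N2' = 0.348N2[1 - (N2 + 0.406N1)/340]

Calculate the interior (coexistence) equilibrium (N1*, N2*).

N1* ≈ 792, N2* ≈ 18.4

Setting both brackets to zero gives the nullclines N1 + 1.08N2 = 812 and 0.406N1 + N2 = 340.
Substituting N2 = 340 - 0.406N1 into the first: N1(1 - 1.08·0.406) = 812 - 1.08·340.
So N1* = 445/0.562 = 792, and then N2* = 340 - 0.406·792 = 18.4.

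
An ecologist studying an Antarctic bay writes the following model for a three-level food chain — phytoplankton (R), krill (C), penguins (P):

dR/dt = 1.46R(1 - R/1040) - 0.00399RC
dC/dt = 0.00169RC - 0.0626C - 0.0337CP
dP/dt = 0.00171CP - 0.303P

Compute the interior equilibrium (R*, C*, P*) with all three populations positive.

From dP/dt = 0: 0.00171C* = 0.303, so C* = 177.
From dR/dt = 0: 1.46(1 - R*/1040) = 0.00399·177, giving R* = 1040·(1 - 0.484) = 536.
From dC/dt = 0: 0.00169·536 - 0.0626 = 0.0337P*, so P* = 0.844/0.0337 = 25.

R* ≈ 536, C* ≈ 177, P* ≈ 25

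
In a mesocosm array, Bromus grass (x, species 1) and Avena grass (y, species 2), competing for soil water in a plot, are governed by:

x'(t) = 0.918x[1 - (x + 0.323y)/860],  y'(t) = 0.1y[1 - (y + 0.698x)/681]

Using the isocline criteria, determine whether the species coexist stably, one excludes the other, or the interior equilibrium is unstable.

stable coexistence

Compare the nullcline intercepts: K1/α12 = 860/0.323 = 2660 > K2 = 681; K2/α21 = 681/0.698 = 976 > K1 = 860.
Since both inequalities hold, each species can invade when rare, so the interior equilibrium is stable.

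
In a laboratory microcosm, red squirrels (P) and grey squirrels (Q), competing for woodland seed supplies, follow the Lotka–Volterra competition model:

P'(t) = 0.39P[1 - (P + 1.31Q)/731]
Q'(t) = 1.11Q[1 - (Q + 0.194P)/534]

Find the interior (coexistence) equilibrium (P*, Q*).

Setting both brackets to zero gives the nullclines P + 1.31Q = 731 and 0.194P + Q = 534.
Substituting Q = 534 - 0.194P into the first: P(1 - 1.31·0.194) = 731 - 1.31·534.
So P* = 31.5/0.746 = 42.2, and then Q* = 534 - 0.194·42.2 = 526.

P* ≈ 42.2, Q* ≈ 526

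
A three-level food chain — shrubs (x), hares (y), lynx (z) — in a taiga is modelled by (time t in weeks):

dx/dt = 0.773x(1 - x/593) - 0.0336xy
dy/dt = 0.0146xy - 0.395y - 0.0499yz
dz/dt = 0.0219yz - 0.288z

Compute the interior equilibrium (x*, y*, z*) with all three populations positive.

From dz/dt = 0: 0.0219y* = 0.288, so y* = 13.2.
From dx/dt = 0: 0.773(1 - x*/593) = 0.0336·13.2, giving x* = 593·(1 - 0.572) = 254.
From dy/dt = 0: 0.0146·254 - 0.395 = 0.0499z*, so z* = 3.31/0.0499 = 66.4.

x* ≈ 254, y* ≈ 13.2, z* ≈ 66.4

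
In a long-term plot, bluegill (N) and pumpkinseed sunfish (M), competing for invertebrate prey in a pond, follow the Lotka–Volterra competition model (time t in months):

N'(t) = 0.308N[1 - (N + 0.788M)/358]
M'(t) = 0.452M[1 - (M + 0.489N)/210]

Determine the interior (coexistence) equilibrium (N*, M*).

Setting both brackets to zero gives the nullclines N + 0.788M = 358 and 0.489N + M = 210.
Substituting M = 210 - 0.489N into the first: N(1 - 0.788·0.489) = 358 - 0.788·210.
So N* = 193/0.615 = 313, and then M* = 210 - 0.489·313 = 56.8.

N* ≈ 313, M* ≈ 56.8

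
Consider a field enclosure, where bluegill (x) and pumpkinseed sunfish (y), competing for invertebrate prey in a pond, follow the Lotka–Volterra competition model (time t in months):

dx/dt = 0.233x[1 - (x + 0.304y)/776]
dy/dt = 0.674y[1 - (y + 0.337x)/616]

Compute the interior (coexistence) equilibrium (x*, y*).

x* ≈ 656, y* ≈ 395

Setting both brackets to zero gives the nullclines x + 0.304y = 776 and 0.337x + y = 616.
Substituting y = 616 - 0.337x into the first: x(1 - 0.304·0.337) = 776 - 0.304·616.
So x* = 589/0.898 = 656, and then y* = 616 - 0.337·656 = 395.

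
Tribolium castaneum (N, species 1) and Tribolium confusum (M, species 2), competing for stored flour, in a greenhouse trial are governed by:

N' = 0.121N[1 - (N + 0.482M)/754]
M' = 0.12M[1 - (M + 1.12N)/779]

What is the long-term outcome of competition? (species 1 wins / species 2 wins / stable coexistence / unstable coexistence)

species 1 excludes species 2

Compare the nullcline intercepts: K1/α12 = 754/0.482 = 1560 > K2 = 779; K2/α21 = 779/1.12 = 696 < K1 = 754.
Since the inequalities point opposite ways, species 1 can invade but species 2 cannot.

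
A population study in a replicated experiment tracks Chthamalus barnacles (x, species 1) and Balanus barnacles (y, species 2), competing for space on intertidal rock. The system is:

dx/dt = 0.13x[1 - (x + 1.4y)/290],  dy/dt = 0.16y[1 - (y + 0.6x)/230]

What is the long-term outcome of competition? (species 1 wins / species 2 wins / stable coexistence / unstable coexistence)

species 2 excludes species 1

Compare the nullcline intercepts: K1/α12 = 290/1.4 = 207 < K2 = 230; K2/α21 = 230/0.6 = 383 > K1 = 290.
Since the inequalities point opposite ways, species 2 can invade but species 1 cannot.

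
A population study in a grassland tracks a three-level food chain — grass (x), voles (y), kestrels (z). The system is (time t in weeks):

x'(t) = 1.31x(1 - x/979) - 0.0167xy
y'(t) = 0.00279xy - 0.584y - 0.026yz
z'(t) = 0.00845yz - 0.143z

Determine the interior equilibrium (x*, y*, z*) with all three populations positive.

x* ≈ 768, y* ≈ 16.9, z* ≈ 59.9

From dz/dt = 0: 0.00845y* = 0.143, so y* = 16.9.
From dx/dt = 0: 1.31(1 - x*/979) = 0.0167·16.9, giving x* = 979·(1 - 0.216) = 768.
From dy/dt = 0: 0.00279·768 - 0.584 = 0.026z*, so z* = 1.56/0.026 = 59.9.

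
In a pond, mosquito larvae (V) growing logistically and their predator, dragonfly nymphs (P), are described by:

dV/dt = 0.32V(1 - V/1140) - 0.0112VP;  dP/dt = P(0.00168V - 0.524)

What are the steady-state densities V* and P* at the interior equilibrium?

V* ≈ 312, P* ≈ 20.8

From dP/dt = 0 with P > 0: 0.00168V* = 0.524, so V* = 312.
Substitute into dV/dt = 0: 0.32(1 - 312/1140) = 0.0112P*.
The bracket is 0.726, giving P* = 0.232/0.0112 = 20.8.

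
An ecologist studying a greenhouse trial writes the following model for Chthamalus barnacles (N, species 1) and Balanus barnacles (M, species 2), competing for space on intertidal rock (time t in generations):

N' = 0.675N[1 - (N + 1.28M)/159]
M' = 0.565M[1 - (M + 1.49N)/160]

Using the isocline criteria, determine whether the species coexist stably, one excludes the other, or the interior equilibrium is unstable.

Compare the nullcline intercepts: K1/α12 = 159/1.28 = 124 < K2 = 160; K2/α21 = 160/1.49 = 107 < K1 = 159.
Since both are reversed, neither can invade when rare; the interior point is a saddle.

unstable coexistence (outcome depends on initial conditions)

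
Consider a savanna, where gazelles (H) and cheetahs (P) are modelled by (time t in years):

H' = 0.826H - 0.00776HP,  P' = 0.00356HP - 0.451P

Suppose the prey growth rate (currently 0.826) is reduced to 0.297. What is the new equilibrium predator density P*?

At the interior fixed point, setting dH/dt = 0 with H > 0 fixes P* = (prey growth rate)/(HP coefficient) — independent of the other coefficients.
With the change, P* = 0.297/0.00776 = 38.3; it falls from 106.

P* ≈ 38.3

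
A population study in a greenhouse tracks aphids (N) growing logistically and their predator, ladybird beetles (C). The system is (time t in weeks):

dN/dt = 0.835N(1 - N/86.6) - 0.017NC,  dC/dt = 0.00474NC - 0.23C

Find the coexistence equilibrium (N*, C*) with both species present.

N* ≈ 48.5, C* ≈ 21.6

From dC/dt = 0 with C > 0: 0.00474N* = 0.23, so N* = 48.5.
Substitute into dN/dt = 0: 0.835(1 - 48.5/86.6) = 0.017C*.
The bracket is 0.44, giving C* = 0.367/0.017 = 21.6.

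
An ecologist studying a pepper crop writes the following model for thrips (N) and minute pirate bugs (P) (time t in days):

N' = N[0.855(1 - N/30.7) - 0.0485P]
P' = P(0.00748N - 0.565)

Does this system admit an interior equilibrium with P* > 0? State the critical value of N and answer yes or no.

Threshold N = 75.5; K < 75.5, so no, the predator goes extinct.

The predator equation gives dP/dt > 0 only when N > 0.565/0.00748 = 75.5.
Without the predator, N → K = 30.7. Since 30.7 < 75.5, the predator cannot invade.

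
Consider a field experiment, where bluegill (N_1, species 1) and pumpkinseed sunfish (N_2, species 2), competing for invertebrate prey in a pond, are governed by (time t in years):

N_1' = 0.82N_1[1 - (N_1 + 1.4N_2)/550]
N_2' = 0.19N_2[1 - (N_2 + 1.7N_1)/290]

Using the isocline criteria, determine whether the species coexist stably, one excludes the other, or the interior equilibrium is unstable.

Compare the nullcline intercepts: K1/α12 = 550/1.4 = 393 > K2 = 290; K2/α21 = 290/1.7 = 171 < K1 = 550.
Since the inequalities point opposite ways, species 1 can invade but species 2 cannot.

species 1 excludes species 2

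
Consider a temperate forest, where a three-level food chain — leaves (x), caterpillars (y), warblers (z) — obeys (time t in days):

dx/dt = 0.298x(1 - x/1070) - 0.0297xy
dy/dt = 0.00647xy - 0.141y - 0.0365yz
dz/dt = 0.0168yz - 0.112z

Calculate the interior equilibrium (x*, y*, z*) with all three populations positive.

From dz/dt = 0: 0.0168y* = 0.112, so y* = 6.67.
From dx/dt = 0: 0.298(1 - x*/1070) = 0.0297·6.67, giving x* = 1070·(1 - 0.664) = 359.
From dy/dt = 0: 0.00647·359 - 0.141 = 0.0365z*, so z* = 2.18/0.0365 = 59.8.

x* ≈ 359, y* ≈ 6.67, z* ≈ 59.8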